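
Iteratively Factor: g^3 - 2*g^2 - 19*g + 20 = (g - 1)*(g^2 - g - 20) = (g - 1)*(g + 4)*(g - 5)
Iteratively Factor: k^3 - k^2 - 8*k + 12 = (k + 3)*(k^2 - 4*k + 4) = (k - 2)*(k + 3)*(k - 2)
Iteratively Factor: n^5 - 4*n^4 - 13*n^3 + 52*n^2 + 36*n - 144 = (n - 4)*(n^4 - 13*n^2 + 36) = (n - 4)*(n - 2)*(n^3 + 2*n^2 - 9*n - 18) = (n - 4)*(n - 2)*(n + 3)*(n^2 - n - 6) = (n - 4)*(n - 2)*(n + 2)*(n + 3)*(n - 3)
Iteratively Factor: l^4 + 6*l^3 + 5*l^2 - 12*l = (l + 4)*(l^3 + 2*l^2 - 3*l) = l*(l + 4)*(l^2 + 2*l - 3) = l*(l + 3)*(l + 4)*(l - 1)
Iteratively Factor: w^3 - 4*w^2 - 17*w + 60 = (w - 5)*(w^2 + w - 12) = (w - 5)*(w - 3)*(w + 4)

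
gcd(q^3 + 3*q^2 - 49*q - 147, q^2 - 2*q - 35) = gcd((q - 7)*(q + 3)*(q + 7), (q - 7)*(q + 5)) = q - 7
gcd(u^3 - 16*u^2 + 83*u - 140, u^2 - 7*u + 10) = u - 5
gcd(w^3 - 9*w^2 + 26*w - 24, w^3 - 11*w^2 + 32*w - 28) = w - 2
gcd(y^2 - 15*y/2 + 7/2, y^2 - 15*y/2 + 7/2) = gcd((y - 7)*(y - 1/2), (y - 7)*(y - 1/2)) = y^2 - 15*y/2 + 7/2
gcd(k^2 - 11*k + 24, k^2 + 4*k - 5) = 1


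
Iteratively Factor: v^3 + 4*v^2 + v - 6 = (v + 2)*(v^2 + 2*v - 3) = (v + 2)*(v + 3)*(v - 1)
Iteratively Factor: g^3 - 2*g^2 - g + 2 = (g - 1)*(g^2 - g - 2) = (g - 2)*(g - 1)*(g + 1)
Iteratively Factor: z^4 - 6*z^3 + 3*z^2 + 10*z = (z)*(z^3 - 6*z^2 + 3*z + 10) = z*(z - 2)*(z^2 - 4*z - 5) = z*(z - 5)*(z - 2)*(z + 1)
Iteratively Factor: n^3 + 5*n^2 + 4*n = (n + 4)*(n^2 + n) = n*(n + 4)*(n + 1)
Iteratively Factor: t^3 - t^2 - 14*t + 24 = (t - 3)*(t^2 + 2*t - 8) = (t - 3)*(t + 4)*(t - 2)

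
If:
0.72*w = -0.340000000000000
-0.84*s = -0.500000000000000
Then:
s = 0.60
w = -0.47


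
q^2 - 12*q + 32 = (q - 8)*(q - 4)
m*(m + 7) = m^2 + 7*m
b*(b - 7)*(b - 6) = b^3 - 13*b^2 + 42*b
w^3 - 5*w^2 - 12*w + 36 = (w - 6)*(w - 2)*(w + 3)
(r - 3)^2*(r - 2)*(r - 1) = r^4 - 9*r^3 + 29*r^2 - 39*r + 18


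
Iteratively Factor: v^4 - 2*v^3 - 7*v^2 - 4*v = (v + 1)*(v^3 - 3*v^2 - 4*v) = (v + 1)^2*(v^2 - 4*v) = (v - 4)*(v + 1)^2*(v)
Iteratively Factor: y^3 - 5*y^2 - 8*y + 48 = (y + 3)*(y^2 - 8*y + 16) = (y - 4)*(y + 3)*(y - 4)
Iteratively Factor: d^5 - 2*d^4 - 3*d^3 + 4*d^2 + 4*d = (d + 1)*(d^4 - 3*d^3 + 4*d) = (d - 2)*(d + 1)*(d^3 - d^2 - 2*d) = (d - 2)^2*(d + 1)*(d^2 + d) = (d - 2)^2*(d + 1)^2*(d)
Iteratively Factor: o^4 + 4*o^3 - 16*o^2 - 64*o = (o)*(o^3 + 4*o^2 - 16*o - 64) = o*(o + 4)*(o^2 - 16) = o*(o - 4)*(o + 4)*(o + 4)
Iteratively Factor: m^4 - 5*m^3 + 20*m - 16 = (m - 4)*(m^3 - m^2 - 4*m + 4) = (m - 4)*(m - 1)*(m^2 - 4) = (m - 4)*(m - 2)*(m - 1)*(m + 2)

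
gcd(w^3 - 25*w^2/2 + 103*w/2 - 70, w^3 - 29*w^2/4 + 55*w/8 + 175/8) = w^2 - 17*w/2 + 35/2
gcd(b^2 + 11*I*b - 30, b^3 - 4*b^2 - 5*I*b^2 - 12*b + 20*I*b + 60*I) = 1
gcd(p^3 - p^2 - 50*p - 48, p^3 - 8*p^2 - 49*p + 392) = p - 8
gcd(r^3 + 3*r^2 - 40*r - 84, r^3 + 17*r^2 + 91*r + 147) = r + 7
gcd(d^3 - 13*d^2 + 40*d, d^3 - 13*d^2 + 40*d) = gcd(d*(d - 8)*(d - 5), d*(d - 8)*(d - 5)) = d^3 - 13*d^2 + 40*d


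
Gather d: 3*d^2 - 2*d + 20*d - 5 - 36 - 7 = 3*d^2 + 18*d - 48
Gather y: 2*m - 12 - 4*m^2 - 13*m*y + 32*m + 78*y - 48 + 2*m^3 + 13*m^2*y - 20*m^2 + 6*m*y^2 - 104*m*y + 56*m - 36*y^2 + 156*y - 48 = 2*m^3 - 24*m^2 + 90*m + y^2*(6*m - 36) + y*(13*m^2 - 117*m + 234) - 108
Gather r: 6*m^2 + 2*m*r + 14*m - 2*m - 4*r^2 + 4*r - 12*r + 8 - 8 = 6*m^2 + 12*m - 4*r^2 + r*(2*m - 8)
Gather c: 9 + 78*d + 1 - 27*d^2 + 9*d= -27*d^2 + 87*d + 10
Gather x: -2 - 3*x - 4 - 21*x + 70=64 - 24*x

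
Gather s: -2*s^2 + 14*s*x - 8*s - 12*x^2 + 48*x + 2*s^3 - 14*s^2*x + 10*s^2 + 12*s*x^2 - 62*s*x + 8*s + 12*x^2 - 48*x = 2*s^3 + s^2*(8 - 14*x) + s*(12*x^2 - 48*x)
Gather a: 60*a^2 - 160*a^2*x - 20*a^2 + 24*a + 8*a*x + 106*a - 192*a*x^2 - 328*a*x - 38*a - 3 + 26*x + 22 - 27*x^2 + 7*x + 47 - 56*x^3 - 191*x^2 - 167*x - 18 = a^2*(40 - 160*x) + a*(-192*x^2 - 320*x + 92) - 56*x^3 - 218*x^2 - 134*x + 48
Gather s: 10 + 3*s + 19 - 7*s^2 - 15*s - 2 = -7*s^2 - 12*s + 27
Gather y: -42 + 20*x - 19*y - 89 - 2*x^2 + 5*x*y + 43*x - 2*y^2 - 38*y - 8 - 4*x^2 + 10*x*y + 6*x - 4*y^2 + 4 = -6*x^2 + 69*x - 6*y^2 + y*(15*x - 57) - 135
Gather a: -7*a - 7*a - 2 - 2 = -14*a - 4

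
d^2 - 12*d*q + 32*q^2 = (d - 8*q)*(d - 4*q)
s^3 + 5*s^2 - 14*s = s*(s - 2)*(s + 7)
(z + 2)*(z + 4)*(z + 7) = z^3 + 13*z^2 + 50*z + 56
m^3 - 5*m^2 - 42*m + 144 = (m - 8)*(m - 3)*(m + 6)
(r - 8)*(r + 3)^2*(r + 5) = r^4 + 3*r^3 - 49*r^2 - 267*r - 360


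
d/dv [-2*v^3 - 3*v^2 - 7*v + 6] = -6*v^2 - 6*v - 7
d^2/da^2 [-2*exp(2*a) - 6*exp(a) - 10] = (-8*exp(a) - 6)*exp(a)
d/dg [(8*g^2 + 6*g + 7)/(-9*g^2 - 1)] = 2*(27*g^2 + 55*g - 3)/(81*g^4 + 18*g^2 + 1)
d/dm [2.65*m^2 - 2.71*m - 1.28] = 5.3*m - 2.71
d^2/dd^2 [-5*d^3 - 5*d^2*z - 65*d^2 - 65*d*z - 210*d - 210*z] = -30*d - 10*z - 130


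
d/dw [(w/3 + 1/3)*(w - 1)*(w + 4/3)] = w^2 + 8*w/9 - 1/3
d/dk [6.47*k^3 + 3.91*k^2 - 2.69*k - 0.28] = 19.41*k^2 + 7.82*k - 2.69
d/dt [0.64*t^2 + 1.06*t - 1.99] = 1.28*t + 1.06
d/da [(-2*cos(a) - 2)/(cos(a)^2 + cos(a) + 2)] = 2*(sin(a)^2 - 2*cos(a))*sin(a)/(cos(a)^2 + cos(a) + 2)^2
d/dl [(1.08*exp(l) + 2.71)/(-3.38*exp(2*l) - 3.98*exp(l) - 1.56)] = (3.6504*exp(2*l) + 18.3196*exp(l) + 9.101)*exp(l)/(11.4244*exp(4*l) + 26.9048*exp(3*l) + 26.386*exp(2*l) + 12.4176*exp(l) + 2.4336)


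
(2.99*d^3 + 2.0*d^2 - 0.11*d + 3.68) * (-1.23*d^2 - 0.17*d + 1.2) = -3.6777*d^5 - 2.9683*d^4 + 3.3833*d^3 - 2.1077*d^2 - 0.7576*d + 4.416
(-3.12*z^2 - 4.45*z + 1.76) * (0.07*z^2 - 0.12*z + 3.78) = -0.2184*z^4 + 0.0629*z^3 - 11.1364*z^2 - 17.0322*z + 6.6528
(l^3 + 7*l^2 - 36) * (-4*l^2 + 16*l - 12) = -4*l^5 - 12*l^4 + 100*l^3 + 60*l^2 - 576*l + 432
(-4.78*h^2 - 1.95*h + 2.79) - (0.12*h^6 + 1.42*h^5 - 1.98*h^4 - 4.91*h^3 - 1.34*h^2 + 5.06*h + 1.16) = -0.12*h^6 - 1.42*h^5 + 1.98*h^4 + 4.91*h^3 - 3.44*h^2 - 7.01*h + 1.63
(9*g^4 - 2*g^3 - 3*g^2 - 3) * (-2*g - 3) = -18*g^5 - 23*g^4 + 12*g^3 + 9*g^2 + 6*g + 9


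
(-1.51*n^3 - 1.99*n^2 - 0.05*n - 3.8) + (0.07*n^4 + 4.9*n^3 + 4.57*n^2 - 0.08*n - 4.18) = 0.07*n^4 + 3.39*n^3 + 2.58*n^2 - 0.13*n - 7.98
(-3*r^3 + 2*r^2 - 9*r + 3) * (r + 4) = -3*r^4 - 10*r^3 - r^2 - 33*r + 12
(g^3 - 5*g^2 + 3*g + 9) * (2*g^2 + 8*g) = 2*g^5 - 2*g^4 - 34*g^3 + 42*g^2 + 72*g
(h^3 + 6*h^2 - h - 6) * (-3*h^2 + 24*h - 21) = -3*h^5 + 6*h^4 + 126*h^3 - 132*h^2 - 123*h + 126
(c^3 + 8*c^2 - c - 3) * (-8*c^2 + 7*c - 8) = -8*c^5 - 57*c^4 + 56*c^3 - 47*c^2 - 13*c + 24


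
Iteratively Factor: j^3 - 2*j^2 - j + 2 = (j + 1)*(j^2 - 3*j + 2) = (j - 2)*(j + 1)*(j - 1)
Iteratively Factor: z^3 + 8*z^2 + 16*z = (z)*(z^2 + 8*z + 16) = z*(z + 4)*(z + 4)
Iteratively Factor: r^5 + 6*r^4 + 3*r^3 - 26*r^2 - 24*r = (r + 4)*(r^4 + 2*r^3 - 5*r^2 - 6*r) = r*(r + 4)*(r^3 + 2*r^2 - 5*r - 6) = r*(r + 3)*(r + 4)*(r^2 - r - 2) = r*(r - 2)*(r + 3)*(r + 4)*(r + 1)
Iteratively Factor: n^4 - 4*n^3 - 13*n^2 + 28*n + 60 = (n - 5)*(n^3 + n^2 - 8*n - 12) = (n - 5)*(n - 3)*(n^2 + 4*n + 4) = (n - 5)*(n - 3)*(n + 2)*(n + 2)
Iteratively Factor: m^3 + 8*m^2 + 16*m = (m + 4)*(m^2 + 4*m) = (m + 4)^2*(m)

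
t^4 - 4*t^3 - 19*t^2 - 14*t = t*(t - 7)*(t + 1)*(t + 2)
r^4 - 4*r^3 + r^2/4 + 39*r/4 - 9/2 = (r - 3)*(r - 2)*(r - 1/2)*(r + 3/2)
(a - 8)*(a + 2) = a^2 - 6*a - 16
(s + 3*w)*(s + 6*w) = s^2 + 9*s*w + 18*w^2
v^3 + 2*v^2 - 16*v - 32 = (v - 4)*(v + 2)*(v + 4)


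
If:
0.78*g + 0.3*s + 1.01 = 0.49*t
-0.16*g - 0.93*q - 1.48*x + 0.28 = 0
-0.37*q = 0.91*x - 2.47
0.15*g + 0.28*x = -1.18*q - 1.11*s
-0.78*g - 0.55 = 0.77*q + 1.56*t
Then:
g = -1.49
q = -10.66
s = 9.75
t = 5.65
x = 7.05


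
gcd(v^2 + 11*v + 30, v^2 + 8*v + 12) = v + 6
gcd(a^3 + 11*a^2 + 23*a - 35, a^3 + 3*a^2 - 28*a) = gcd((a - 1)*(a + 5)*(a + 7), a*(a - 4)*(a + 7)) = a + 7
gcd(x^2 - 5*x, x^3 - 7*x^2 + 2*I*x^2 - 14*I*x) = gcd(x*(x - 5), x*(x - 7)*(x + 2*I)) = x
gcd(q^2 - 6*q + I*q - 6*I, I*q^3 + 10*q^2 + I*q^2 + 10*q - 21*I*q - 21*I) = 1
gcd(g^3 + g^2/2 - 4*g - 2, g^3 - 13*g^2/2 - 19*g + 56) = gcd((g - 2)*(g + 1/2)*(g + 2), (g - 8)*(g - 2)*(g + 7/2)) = g - 2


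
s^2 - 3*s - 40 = (s - 8)*(s + 5)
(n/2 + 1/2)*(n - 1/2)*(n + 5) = n^3/2 + 11*n^2/4 + n - 5/4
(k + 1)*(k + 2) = k^2 + 3*k + 2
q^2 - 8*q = q*(q - 8)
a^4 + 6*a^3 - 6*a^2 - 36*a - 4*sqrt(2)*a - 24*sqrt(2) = (a + 6)*(a - 2*sqrt(2))*(a + sqrt(2))^2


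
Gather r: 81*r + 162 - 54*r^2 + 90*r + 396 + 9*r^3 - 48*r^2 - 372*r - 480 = 9*r^3 - 102*r^2 - 201*r + 78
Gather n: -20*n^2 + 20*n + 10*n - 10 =-20*n^2 + 30*n - 10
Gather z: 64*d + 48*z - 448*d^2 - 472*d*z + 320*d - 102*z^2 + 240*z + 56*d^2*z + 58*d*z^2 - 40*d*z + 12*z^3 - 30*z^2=-448*d^2 + 384*d + 12*z^3 + z^2*(58*d - 132) + z*(56*d^2 - 512*d + 288)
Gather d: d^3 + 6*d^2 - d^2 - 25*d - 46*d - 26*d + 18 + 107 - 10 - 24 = d^3 + 5*d^2 - 97*d + 91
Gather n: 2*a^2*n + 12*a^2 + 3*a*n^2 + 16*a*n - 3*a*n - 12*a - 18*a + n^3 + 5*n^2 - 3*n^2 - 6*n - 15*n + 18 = 12*a^2 - 30*a + n^3 + n^2*(3*a + 2) + n*(2*a^2 + 13*a - 21) + 18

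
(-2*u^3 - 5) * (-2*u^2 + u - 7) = 4*u^5 - 2*u^4 + 14*u^3 + 10*u^2 - 5*u + 35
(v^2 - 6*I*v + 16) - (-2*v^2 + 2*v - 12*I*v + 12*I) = 3*v^2 - 2*v + 6*I*v + 16 - 12*I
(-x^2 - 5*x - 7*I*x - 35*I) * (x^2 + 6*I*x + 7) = -x^4 - 5*x^3 - 13*I*x^3 + 35*x^2 - 65*I*x^2 + 175*x - 49*I*x - 245*I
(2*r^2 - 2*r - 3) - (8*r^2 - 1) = -6*r^2 - 2*r - 2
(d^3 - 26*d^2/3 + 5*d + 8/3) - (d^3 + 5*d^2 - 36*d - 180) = -41*d^2/3 + 41*d + 548/3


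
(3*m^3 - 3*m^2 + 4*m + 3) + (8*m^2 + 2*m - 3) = 3*m^3 + 5*m^2 + 6*m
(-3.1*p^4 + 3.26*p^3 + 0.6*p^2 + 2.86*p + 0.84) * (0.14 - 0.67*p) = 2.077*p^5 - 2.6182*p^4 + 0.0544*p^3 - 1.8322*p^2 - 0.1624*p + 0.1176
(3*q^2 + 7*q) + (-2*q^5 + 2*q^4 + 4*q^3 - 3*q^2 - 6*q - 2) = -2*q^5 + 2*q^4 + 4*q^3 + q - 2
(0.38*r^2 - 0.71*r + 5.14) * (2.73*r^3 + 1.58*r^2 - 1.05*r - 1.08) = 1.0374*r^5 - 1.3379*r^4 + 12.5114*r^3 + 8.4563*r^2 - 4.6302*r - 5.5512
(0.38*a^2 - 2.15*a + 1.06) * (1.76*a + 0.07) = 0.6688*a^3 - 3.7574*a^2 + 1.7151*a + 0.0742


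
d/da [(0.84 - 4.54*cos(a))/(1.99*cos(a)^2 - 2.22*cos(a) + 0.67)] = (-9.0346*cos(a)^2 + 3.3432*cos(a) + 1.177)*sin(a)/(3.9601*cos(a)^4 - 8.8356*cos(a)^3 + 7.595*cos(a)^2 - 2.9748*cos(a) + 0.4489)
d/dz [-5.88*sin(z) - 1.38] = -5.88*cos(z)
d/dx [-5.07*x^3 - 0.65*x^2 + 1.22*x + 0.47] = -15.21*x^2 - 1.3*x + 1.22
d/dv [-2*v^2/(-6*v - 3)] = 4*v*(v + 1)/(3*(4*v^2 + 4*v + 1))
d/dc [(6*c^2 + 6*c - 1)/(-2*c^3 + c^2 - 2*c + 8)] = 2*(6*c^4 + 12*c^3 - 12*c^2 + 49*c + 23)/(4*c^6 - 4*c^5 + 9*c^4 - 36*c^3 + 20*c^2 - 32*c + 64)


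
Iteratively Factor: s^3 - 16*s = (s)*(s^2 - 16) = s*(s + 4)*(s - 4)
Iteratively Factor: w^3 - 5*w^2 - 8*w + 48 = (w - 4)*(w^2 - w - 12) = (w - 4)^2*(w + 3)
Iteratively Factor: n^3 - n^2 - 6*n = (n + 2)*(n^2 - 3*n) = n*(n + 2)*(n - 3)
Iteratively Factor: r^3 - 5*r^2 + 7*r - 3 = (r - 3)*(r^2 - 2*r + 1) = (r - 3)*(r - 1)*(r - 1)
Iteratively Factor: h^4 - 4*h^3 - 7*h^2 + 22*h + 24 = (h - 4)*(h^3 - 7*h - 6) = (h - 4)*(h + 1)*(h^2 - h - 6) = (h - 4)*(h - 3)*(h + 1)*(h + 2)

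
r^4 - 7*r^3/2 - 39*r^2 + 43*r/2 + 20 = (r - 8)*(r - 1)*(r + 1/2)*(r + 5)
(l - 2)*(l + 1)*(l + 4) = l^3 + 3*l^2 - 6*l - 8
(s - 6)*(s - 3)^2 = s^3 - 12*s^2 + 45*s - 54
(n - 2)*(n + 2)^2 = n^3 + 2*n^2 - 4*n - 8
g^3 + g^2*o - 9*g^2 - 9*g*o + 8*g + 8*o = (g - 8)*(g - 1)*(g + o)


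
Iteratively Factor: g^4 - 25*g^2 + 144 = (g + 3)*(g^3 - 3*g^2 - 16*g + 48) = (g - 3)*(g + 3)*(g^2 - 16) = (g - 3)*(g + 3)*(g + 4)*(g - 4)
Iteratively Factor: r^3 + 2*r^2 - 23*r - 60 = (r + 3)*(r^2 - r - 20) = (r - 5)*(r + 3)*(r + 4)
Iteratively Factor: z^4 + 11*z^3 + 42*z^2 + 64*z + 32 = (z + 2)*(z^3 + 9*z^2 + 24*z + 16) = (z + 1)*(z + 2)*(z^2 + 8*z + 16) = (z + 1)*(z + 2)*(z + 4)*(z + 4)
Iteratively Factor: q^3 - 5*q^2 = (q)*(q^2 - 5*q) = q^2*(q - 5)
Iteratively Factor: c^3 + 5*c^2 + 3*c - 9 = (c + 3)*(c^2 + 2*c - 3) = (c + 3)^2*(c - 1)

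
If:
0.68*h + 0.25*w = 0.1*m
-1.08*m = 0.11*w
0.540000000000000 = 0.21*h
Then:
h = 2.57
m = 0.68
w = -6.72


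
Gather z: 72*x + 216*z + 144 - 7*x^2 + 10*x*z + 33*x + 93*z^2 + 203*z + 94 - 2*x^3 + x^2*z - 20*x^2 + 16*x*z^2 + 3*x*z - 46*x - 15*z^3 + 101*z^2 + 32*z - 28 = -2*x^3 - 27*x^2 + 59*x - 15*z^3 + z^2*(16*x + 194) + z*(x^2 + 13*x + 451) + 210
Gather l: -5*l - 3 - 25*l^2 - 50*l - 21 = -25*l^2 - 55*l - 24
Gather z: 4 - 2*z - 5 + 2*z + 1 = 0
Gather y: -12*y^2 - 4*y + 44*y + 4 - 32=-12*y^2 + 40*y - 28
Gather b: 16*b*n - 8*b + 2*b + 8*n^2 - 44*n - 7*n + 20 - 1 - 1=b*(16*n - 6) + 8*n^2 - 51*n + 18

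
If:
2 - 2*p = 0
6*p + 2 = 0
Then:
No Solution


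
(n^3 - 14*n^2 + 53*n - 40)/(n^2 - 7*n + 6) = (n^2 - 13*n + 40)/(n - 6)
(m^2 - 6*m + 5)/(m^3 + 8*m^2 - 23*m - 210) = (m - 1)/(m^2 + 13*m + 42)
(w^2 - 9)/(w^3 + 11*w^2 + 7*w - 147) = (w + 3)/(w^2 + 14*w + 49)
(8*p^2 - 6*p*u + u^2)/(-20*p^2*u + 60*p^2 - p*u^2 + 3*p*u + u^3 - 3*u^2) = (-8*p^2 + 6*p*u - u^2)/(20*p^2*u - 60*p^2 + p*u^2 - 3*p*u - u^3 + 3*u^2)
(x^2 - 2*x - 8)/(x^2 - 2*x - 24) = (-x^2 + 2*x + 8)/(-x^2 + 2*x + 24)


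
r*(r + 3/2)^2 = r^3 + 3*r^2 + 9*r/4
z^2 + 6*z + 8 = (z + 2)*(z + 4)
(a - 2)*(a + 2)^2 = a^3 + 2*a^2 - 4*a - 8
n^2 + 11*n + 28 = (n + 4)*(n + 7)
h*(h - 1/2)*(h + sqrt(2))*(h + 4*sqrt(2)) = h^4 - h^3/2 + 5*sqrt(2)*h^3 - 5*sqrt(2)*h^2/2 + 8*h^2 - 4*h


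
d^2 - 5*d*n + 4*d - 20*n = (d + 4)*(d - 5*n)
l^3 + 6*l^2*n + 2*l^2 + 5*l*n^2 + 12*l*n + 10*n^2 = (l + 2)*(l + n)*(l + 5*n)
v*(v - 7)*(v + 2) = v^3 - 5*v^2 - 14*v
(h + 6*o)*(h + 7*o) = h^2 + 13*h*o + 42*o^2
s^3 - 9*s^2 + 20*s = s*(s - 5)*(s - 4)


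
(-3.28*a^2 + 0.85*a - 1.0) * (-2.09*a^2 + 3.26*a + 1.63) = 6.8552*a^4 - 12.4693*a^3 - 0.485399999999999*a^2 - 1.8745*a - 1.63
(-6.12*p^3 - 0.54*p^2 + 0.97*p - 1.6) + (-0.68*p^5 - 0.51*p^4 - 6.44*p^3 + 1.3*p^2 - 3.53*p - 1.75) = -0.68*p^5 - 0.51*p^4 - 12.56*p^3 + 0.76*p^2 - 2.56*p - 3.35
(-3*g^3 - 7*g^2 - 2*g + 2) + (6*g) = -3*g^3 - 7*g^2 + 4*g + 2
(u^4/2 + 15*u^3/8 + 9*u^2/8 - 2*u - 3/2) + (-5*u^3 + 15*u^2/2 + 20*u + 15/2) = u^4/2 - 25*u^3/8 + 69*u^2/8 + 18*u + 6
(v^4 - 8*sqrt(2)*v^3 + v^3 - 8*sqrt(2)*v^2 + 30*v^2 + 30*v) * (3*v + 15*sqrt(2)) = 3*v^5 - 9*sqrt(2)*v^4 + 3*v^4 - 150*v^3 - 9*sqrt(2)*v^3 - 150*v^2 + 450*sqrt(2)*v^2 + 450*sqrt(2)*v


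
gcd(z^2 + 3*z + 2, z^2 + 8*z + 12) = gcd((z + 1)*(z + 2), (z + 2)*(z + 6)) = z + 2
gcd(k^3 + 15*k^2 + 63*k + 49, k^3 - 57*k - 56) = k^2 + 8*k + 7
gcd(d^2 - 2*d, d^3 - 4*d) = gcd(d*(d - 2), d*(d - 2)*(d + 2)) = d^2 - 2*d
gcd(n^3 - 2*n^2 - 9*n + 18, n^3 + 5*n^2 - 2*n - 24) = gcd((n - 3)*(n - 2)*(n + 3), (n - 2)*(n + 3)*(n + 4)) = n^2 + n - 6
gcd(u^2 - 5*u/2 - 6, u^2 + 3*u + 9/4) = u + 3/2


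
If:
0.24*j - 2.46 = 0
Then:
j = 10.25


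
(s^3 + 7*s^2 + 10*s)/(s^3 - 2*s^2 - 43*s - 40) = s*(s + 2)/(s^2 - 7*s - 8)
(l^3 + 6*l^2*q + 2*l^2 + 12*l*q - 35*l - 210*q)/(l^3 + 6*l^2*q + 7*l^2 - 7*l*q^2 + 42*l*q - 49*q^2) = (-l^2 - 6*l*q + 5*l + 30*q)/(-l^2 - 6*l*q + 7*q^2)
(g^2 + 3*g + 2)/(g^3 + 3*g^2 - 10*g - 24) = (g + 1)/(g^2 + g - 12)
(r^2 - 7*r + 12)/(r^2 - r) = (r^2 - 7*r + 12)/(r*(r - 1))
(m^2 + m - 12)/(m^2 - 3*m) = (m + 4)/m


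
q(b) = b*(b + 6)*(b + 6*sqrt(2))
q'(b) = b*(b + 6) + b*(b + 6*sqrt(2)) + (b + 6)*(b + 6*sqrt(2)) = 3*b^2 + 12*b + 12*sqrt(2)*b + 36*sqrt(2)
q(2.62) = 250.81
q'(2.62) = 147.41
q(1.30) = 92.86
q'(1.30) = 93.64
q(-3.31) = -46.08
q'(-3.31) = -12.11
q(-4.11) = -33.99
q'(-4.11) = -17.48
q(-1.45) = -46.42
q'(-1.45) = 15.21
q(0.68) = 41.63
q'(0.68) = 72.00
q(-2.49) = -52.40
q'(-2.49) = -2.62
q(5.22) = 802.70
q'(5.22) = 283.88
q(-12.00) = -253.06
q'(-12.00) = 135.26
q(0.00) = 0.00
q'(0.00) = 50.91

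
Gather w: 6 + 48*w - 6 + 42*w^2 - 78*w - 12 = 42*w^2 - 30*w - 12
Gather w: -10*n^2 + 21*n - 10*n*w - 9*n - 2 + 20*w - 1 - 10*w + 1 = -10*n^2 + 12*n + w*(10 - 10*n) - 2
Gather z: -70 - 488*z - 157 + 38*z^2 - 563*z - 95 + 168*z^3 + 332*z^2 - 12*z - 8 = 168*z^3 + 370*z^2 - 1063*z - 330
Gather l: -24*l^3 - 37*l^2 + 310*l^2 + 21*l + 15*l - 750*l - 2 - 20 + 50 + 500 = -24*l^3 + 273*l^2 - 714*l + 528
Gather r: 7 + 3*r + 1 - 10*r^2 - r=-10*r^2 + 2*r + 8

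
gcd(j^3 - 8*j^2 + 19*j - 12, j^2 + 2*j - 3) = j - 1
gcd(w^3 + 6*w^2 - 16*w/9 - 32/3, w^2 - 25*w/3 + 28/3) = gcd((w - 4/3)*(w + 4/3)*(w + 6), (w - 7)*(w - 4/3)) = w - 4/3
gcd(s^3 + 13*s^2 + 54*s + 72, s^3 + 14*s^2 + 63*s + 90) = s^2 + 9*s + 18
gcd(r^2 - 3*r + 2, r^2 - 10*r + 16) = r - 2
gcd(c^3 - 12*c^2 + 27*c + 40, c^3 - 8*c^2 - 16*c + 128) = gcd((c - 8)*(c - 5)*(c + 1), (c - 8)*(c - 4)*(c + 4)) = c - 8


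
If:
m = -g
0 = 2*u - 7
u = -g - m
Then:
No Solution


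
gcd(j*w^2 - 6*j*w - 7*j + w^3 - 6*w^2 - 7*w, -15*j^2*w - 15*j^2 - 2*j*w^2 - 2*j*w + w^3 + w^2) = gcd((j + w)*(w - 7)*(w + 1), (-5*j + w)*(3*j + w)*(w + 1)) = w + 1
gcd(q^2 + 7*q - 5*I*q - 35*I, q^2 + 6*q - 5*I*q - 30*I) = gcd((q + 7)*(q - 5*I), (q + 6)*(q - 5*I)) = q - 5*I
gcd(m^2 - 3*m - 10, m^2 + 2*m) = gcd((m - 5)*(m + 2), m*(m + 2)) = m + 2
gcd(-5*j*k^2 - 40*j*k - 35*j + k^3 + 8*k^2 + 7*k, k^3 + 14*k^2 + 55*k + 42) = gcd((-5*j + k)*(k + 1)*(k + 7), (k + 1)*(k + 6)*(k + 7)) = k^2 + 8*k + 7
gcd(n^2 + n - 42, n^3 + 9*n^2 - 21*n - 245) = n + 7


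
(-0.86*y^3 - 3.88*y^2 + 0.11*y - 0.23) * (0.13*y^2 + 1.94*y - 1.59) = -0.1118*y^5 - 2.1728*y^4 - 6.1455*y^3 + 6.3527*y^2 - 0.6211*y + 0.3657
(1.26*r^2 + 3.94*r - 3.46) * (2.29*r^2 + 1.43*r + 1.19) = 2.8854*r^4 + 10.8244*r^3 - 0.789800000000001*r^2 - 0.2592*r - 4.1174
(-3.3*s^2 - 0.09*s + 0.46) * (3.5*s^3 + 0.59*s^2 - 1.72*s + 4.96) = -11.55*s^5 - 2.262*s^4 + 7.2329*s^3 - 15.9418*s^2 - 1.2376*s + 2.2816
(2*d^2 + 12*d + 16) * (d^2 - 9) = 2*d^4 + 12*d^3 - 2*d^2 - 108*d - 144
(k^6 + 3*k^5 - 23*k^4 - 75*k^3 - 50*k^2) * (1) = k^6 + 3*k^5 - 23*k^4 - 75*k^3 - 50*k^2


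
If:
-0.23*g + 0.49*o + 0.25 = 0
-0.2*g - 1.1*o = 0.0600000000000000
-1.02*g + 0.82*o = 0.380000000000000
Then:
No Solution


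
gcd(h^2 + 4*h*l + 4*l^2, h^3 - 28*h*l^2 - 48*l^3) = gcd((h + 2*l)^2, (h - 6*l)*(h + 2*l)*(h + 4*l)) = h + 2*l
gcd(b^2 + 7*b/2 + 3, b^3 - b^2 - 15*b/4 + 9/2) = b + 2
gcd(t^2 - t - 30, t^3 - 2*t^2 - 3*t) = 1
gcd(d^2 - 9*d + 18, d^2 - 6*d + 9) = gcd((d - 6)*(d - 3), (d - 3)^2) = d - 3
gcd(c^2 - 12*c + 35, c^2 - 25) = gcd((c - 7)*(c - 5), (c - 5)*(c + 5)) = c - 5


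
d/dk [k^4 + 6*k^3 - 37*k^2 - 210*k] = 4*k^3 + 18*k^2 - 74*k - 210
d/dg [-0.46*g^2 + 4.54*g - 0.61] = 4.54 - 0.92*g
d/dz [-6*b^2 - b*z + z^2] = -b + 2*z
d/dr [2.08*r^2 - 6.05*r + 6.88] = 4.16*r - 6.05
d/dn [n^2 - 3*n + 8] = 2*n - 3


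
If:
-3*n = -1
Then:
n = 1/3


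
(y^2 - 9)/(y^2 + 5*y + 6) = (y - 3)/(y + 2)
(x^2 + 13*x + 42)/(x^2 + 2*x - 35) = (x + 6)/(x - 5)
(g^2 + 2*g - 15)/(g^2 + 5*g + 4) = (g^2 + 2*g - 15)/(g^2 + 5*g + 4)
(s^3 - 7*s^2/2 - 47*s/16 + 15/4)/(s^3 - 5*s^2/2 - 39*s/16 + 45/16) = (s - 4)/(s - 3)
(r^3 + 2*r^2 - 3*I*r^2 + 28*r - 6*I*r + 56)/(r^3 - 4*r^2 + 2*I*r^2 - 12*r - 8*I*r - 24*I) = (r^2 - 3*I*r + 28)/(r^2 + 2*r*(-3 + I) - 12*I)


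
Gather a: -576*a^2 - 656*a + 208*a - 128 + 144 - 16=-576*a^2 - 448*a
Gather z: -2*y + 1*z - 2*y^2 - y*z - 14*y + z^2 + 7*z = -2*y^2 - 16*y + z^2 + z*(8 - y)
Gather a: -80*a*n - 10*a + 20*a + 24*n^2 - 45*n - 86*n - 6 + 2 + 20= a*(10 - 80*n) + 24*n^2 - 131*n + 16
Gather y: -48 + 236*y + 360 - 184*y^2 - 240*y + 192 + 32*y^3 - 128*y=32*y^3 - 184*y^2 - 132*y + 504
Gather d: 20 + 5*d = 5*d + 20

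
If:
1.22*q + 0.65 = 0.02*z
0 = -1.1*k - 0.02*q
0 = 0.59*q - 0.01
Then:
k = -0.00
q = 0.02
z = 33.53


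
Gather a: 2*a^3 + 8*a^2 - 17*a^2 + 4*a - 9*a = 2*a^3 - 9*a^2 - 5*a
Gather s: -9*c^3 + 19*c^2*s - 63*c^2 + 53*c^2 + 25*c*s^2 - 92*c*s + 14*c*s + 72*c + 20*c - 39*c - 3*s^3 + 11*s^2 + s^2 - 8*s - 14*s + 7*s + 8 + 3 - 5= -9*c^3 - 10*c^2 + 53*c - 3*s^3 + s^2*(25*c + 12) + s*(19*c^2 - 78*c - 15) + 6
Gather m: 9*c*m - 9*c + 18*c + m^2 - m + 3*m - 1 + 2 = 9*c + m^2 + m*(9*c + 2) + 1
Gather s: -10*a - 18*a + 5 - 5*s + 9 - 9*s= -28*a - 14*s + 14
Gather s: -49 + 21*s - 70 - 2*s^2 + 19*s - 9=-2*s^2 + 40*s - 128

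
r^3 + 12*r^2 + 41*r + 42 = (r + 2)*(r + 3)*(r + 7)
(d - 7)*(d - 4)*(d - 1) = d^3 - 12*d^2 + 39*d - 28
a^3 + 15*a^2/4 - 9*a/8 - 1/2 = (a - 1/2)*(a + 1/4)*(a + 4)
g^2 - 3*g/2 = g*(g - 3/2)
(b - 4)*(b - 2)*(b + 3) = b^3 - 3*b^2 - 10*b + 24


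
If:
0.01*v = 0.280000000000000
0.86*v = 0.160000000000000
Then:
No Solution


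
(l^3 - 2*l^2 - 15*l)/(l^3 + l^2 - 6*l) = (l - 5)/(l - 2)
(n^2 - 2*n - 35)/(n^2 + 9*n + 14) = (n^2 - 2*n - 35)/(n^2 + 9*n + 14)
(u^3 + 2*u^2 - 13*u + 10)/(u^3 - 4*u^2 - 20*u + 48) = (u^2 + 4*u - 5)/(u^2 - 2*u - 24)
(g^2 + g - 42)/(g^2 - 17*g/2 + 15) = 2*(g + 7)/(2*g - 5)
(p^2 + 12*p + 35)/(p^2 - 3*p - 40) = (p + 7)/(p - 8)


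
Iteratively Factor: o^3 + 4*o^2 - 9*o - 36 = (o - 3)*(o^2 + 7*o + 12) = (o - 3)*(o + 4)*(o + 3)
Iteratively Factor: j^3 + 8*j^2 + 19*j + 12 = (j + 4)*(j^2 + 4*j + 3) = (j + 3)*(j + 4)*(j + 1)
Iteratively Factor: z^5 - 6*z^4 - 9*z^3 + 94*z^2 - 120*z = (z - 2)*(z^4 - 4*z^3 - 17*z^2 + 60*z) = z*(z - 2)*(z^3 - 4*z^2 - 17*z + 60) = z*(z - 2)*(z + 4)*(z^2 - 8*z + 15) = z*(z - 3)*(z - 2)*(z + 4)*(z - 5)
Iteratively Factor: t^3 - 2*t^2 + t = (t - 1)*(t^2 - t) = t*(t - 1)*(t - 1)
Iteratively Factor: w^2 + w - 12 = (w + 4)*(w - 3)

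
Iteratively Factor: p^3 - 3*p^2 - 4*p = (p - 4)*(p^2 + p) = p*(p - 4)*(p + 1)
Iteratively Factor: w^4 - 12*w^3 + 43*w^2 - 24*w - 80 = (w - 5)*(w^3 - 7*w^2 + 8*w + 16) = (w - 5)*(w - 4)*(w^2 - 3*w - 4) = (w - 5)*(w - 4)^2*(w + 1)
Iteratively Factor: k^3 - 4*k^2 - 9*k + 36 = (k - 4)*(k^2 - 9) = (k - 4)*(k + 3)*(k - 3)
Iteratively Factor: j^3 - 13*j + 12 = (j + 4)*(j^2 - 4*j + 3) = (j - 1)*(j + 4)*(j - 3)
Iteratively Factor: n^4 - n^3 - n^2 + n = (n + 1)*(n^3 - 2*n^2 + n) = n*(n + 1)*(n^2 - 2*n + 1) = n*(n - 1)*(n + 1)*(n - 1)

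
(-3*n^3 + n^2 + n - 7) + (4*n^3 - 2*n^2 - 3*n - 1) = n^3 - n^2 - 2*n - 8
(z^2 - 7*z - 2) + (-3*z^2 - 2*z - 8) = -2*z^2 - 9*z - 10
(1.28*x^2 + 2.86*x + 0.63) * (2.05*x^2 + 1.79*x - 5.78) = 2.624*x^4 + 8.1542*x^3 - 0.987500000000001*x^2 - 15.4031*x - 3.6414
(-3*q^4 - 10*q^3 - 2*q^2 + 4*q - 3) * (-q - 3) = 3*q^5 + 19*q^4 + 32*q^3 + 2*q^2 - 9*q + 9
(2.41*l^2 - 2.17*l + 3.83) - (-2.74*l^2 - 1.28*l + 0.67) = 5.15*l^2 - 0.89*l + 3.16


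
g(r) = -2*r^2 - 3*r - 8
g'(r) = -4*r - 3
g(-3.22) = -19.08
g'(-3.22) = 9.88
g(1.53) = -17.27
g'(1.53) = -9.12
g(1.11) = -13.79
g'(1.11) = -7.44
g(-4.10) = -29.32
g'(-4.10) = 13.40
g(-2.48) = -12.86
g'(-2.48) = 6.92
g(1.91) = -21.03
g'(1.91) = -10.64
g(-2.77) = -15.04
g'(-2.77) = 8.08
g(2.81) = -32.22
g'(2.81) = -14.24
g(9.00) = -197.00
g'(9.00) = -39.00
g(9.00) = -197.00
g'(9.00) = -39.00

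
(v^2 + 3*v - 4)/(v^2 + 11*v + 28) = (v - 1)/(v + 7)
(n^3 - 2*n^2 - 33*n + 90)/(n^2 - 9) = (n^2 + n - 30)/(n + 3)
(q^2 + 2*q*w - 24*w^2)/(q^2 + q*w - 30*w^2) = (q - 4*w)/(q - 5*w)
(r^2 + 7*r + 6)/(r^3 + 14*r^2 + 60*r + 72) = (r + 1)/(r^2 + 8*r + 12)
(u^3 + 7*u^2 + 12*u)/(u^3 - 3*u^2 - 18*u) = (u + 4)/(u - 6)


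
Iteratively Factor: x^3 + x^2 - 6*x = (x)*(x^2 + x - 6) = x*(x - 2)*(x + 3)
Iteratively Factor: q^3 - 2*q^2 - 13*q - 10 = (q - 5)*(q^2 + 3*q + 2) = (q - 5)*(q + 1)*(q + 2)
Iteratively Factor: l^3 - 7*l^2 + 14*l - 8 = (l - 1)*(l^2 - 6*l + 8) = (l - 4)*(l - 1)*(l - 2)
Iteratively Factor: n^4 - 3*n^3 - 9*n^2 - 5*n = (n - 5)*(n^3 + 2*n^2 + n) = (n - 5)*(n + 1)*(n^2 + n) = n*(n - 5)*(n + 1)*(n + 1)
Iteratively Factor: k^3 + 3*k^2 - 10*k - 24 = (k + 2)*(k^2 + k - 12) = (k + 2)*(k + 4)*(k - 3)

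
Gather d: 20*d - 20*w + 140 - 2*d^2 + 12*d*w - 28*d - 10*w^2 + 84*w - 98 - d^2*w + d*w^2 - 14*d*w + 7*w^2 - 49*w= d^2*(-w - 2) + d*(w^2 - 2*w - 8) - 3*w^2 + 15*w + 42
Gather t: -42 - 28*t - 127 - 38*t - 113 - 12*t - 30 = -78*t - 312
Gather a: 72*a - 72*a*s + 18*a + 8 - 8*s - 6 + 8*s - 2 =a*(90 - 72*s)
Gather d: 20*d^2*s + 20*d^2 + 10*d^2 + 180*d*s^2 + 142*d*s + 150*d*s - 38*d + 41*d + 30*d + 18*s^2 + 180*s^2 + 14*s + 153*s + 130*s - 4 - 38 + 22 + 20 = d^2*(20*s + 30) + d*(180*s^2 + 292*s + 33) + 198*s^2 + 297*s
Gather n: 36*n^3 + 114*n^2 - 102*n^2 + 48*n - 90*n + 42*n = 36*n^3 + 12*n^2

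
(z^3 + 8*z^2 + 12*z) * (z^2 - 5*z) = z^5 + 3*z^4 - 28*z^3 - 60*z^2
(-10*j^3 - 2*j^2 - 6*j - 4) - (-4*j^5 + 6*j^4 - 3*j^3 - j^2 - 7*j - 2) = 4*j^5 - 6*j^4 - 7*j^3 - j^2 + j - 2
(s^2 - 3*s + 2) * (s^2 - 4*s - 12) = s^4 - 7*s^3 + 2*s^2 + 28*s - 24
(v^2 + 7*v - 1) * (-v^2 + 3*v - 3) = -v^4 - 4*v^3 + 19*v^2 - 24*v + 3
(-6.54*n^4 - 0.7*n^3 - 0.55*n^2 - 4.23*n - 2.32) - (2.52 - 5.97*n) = -6.54*n^4 - 0.7*n^3 - 0.55*n^2 + 1.74*n - 4.84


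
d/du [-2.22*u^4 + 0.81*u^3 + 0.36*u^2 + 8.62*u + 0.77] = -8.88*u^3 + 2.43*u^2 + 0.72*u + 8.62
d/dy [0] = 0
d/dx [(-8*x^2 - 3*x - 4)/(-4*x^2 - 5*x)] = 4*(7*x^2 - 8*x - 5)/(x^2*(16*x^2 + 40*x + 25))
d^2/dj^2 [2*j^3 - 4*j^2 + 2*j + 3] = 12*j - 8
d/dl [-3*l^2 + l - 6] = 1 - 6*l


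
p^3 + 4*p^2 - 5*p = p*(p - 1)*(p + 5)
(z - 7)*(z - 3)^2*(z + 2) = z^4 - 11*z^3 + 25*z^2 + 39*z - 126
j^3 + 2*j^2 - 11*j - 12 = (j - 3)*(j + 1)*(j + 4)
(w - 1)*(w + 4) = w^2 + 3*w - 4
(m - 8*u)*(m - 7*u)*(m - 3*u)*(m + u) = m^4 - 17*m^3*u + 83*m^2*u^2 - 67*m*u^3 - 168*u^4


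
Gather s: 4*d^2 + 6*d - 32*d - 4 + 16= 4*d^2 - 26*d + 12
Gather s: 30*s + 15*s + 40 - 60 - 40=45*s - 60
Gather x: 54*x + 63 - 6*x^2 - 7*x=-6*x^2 + 47*x + 63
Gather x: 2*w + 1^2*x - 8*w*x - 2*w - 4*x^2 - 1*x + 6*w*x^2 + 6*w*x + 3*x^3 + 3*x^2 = -2*w*x + 3*x^3 + x^2*(6*w - 1)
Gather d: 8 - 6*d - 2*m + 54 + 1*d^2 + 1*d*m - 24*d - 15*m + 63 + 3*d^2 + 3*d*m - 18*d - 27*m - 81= 4*d^2 + d*(4*m - 48) - 44*m + 44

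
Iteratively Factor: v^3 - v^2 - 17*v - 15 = (v + 1)*(v^2 - 2*v - 15) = (v - 5)*(v + 1)*(v + 3)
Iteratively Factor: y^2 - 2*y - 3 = (y - 3)*(y + 1)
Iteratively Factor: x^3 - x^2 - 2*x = (x - 2)*(x^2 + x) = x*(x - 2)*(x + 1)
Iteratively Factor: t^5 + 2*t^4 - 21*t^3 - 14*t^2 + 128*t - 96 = (t + 4)*(t^4 - 2*t^3 - 13*t^2 + 38*t - 24) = (t - 3)*(t + 4)*(t^3 + t^2 - 10*t + 8) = (t - 3)*(t - 2)*(t + 4)*(t^2 + 3*t - 4) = (t - 3)*(t - 2)*(t - 1)*(t + 4)*(t + 4)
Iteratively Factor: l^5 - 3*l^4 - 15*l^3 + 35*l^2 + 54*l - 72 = (l + 3)*(l^4 - 6*l^3 + 3*l^2 + 26*l - 24) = (l - 4)*(l + 3)*(l^3 - 2*l^2 - 5*l + 6) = (l - 4)*(l - 1)*(l + 3)*(l^2 - l - 6) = (l - 4)*(l - 3)*(l - 1)*(l + 3)*(l + 2)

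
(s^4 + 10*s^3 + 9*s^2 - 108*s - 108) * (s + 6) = s^5 + 16*s^4 + 69*s^3 - 54*s^2 - 756*s - 648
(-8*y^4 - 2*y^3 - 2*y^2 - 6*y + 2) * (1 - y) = 8*y^5 - 6*y^4 + 4*y^2 - 8*y + 2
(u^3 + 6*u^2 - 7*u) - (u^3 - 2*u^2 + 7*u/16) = 8*u^2 - 119*u/16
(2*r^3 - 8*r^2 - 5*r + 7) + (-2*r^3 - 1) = -8*r^2 - 5*r + 6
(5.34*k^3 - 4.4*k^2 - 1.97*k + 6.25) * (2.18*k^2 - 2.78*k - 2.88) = 11.6412*k^5 - 24.4372*k^4 - 7.4418*k^3 + 31.7736*k^2 - 11.7014*k - 18.0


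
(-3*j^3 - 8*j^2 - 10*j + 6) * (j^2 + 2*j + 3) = -3*j^5 - 14*j^4 - 35*j^3 - 38*j^2 - 18*j + 18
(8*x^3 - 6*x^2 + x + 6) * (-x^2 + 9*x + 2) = -8*x^5 + 78*x^4 - 39*x^3 - 9*x^2 + 56*x + 12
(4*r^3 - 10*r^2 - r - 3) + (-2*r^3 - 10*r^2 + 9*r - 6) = 2*r^3 - 20*r^2 + 8*r - 9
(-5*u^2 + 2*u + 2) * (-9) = 45*u^2 - 18*u - 18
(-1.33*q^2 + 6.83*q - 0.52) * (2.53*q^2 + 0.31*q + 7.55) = -3.3649*q^4 + 16.8676*q^3 - 9.2398*q^2 + 51.4053*q - 3.926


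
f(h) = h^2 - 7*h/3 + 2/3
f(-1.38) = 5.79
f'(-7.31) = -16.95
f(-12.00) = 172.67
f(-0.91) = 3.62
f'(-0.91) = -4.15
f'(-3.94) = -10.21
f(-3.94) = 25.38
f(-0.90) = 3.58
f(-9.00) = 102.67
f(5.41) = 17.31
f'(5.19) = 8.05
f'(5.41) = 8.49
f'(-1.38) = -5.09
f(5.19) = 15.49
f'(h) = 2*h - 7/3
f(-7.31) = 71.16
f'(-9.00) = -20.33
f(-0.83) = 3.29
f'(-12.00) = -26.33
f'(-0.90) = -4.13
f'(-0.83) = -3.99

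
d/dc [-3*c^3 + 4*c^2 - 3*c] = -9*c^2 + 8*c - 3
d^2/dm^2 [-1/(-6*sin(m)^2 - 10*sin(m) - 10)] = (-36*sin(m)^4 - 45*sin(m)^3 + 89*sin(m)^2 + 115*sin(m) + 20)/(2*(3*sin(m)^2 + 5*sin(m) + 5)^3)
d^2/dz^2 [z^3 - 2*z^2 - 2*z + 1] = 6*z - 4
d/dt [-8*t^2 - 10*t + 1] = -16*t - 10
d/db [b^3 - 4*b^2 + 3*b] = 3*b^2 - 8*b + 3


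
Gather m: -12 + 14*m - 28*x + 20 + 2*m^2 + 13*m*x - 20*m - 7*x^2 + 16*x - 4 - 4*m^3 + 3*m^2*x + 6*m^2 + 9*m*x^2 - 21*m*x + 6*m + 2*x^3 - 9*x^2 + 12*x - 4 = -4*m^3 + m^2*(3*x + 8) + m*(9*x^2 - 8*x) + 2*x^3 - 16*x^2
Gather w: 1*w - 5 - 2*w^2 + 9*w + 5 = -2*w^2 + 10*w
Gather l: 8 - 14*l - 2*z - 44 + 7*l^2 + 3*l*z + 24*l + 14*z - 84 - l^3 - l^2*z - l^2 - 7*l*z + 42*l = -l^3 + l^2*(6 - z) + l*(52 - 4*z) + 12*z - 120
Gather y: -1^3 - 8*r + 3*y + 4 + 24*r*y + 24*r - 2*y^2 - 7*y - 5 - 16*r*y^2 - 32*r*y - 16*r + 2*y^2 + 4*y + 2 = -16*r*y^2 - 8*r*y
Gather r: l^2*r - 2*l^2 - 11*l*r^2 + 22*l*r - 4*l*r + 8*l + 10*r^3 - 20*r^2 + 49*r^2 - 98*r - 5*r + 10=-2*l^2 + 8*l + 10*r^3 + r^2*(29 - 11*l) + r*(l^2 + 18*l - 103) + 10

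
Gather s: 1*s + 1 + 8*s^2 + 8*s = 8*s^2 + 9*s + 1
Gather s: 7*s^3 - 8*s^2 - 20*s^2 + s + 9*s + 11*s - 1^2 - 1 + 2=7*s^3 - 28*s^2 + 21*s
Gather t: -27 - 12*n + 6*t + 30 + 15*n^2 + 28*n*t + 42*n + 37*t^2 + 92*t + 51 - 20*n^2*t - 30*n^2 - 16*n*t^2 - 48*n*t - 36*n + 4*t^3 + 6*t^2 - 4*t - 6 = -15*n^2 - 6*n + 4*t^3 + t^2*(43 - 16*n) + t*(-20*n^2 - 20*n + 94) + 48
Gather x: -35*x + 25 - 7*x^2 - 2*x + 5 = -7*x^2 - 37*x + 30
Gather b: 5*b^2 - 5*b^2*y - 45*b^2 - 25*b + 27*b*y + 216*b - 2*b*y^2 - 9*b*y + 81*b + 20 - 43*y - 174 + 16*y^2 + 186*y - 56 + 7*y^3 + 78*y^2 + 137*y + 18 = b^2*(-5*y - 40) + b*(-2*y^2 + 18*y + 272) + 7*y^3 + 94*y^2 + 280*y - 192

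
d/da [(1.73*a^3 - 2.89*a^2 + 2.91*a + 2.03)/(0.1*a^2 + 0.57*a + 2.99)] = (0.173*a^4 + 1.9722*a^3 + 13.5798*a^2 - 17.6882*a + 7.5438)/(0.01*a^4 + 0.114*a^3 + 0.9229*a^2 + 3.4086*a + 8.9401)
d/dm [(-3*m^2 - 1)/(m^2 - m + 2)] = (3*m^2 - 10*m - 1)/(m^4 - 2*m^3 + 5*m^2 - 4*m + 4)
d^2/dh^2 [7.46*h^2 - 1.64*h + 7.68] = 14.9200000000000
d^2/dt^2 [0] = 0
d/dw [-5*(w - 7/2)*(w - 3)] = 65/2 - 10*w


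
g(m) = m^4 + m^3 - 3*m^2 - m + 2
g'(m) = 4*m^3 + 3*m^2 - 6*m - 1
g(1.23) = 0.38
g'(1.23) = 3.60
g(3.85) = 230.46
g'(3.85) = 248.63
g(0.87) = 0.09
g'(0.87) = -1.32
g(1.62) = 3.65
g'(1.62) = 14.16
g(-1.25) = -0.95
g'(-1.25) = 3.38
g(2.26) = 22.05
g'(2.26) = 46.94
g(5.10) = 728.04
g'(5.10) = 577.03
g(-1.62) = -1.62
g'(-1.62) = -0.41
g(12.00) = 22022.00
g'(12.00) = 7271.00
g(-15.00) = 46592.00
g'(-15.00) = -12736.00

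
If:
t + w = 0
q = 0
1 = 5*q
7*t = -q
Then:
No Solution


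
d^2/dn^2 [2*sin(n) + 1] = -2*sin(n)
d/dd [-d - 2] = -1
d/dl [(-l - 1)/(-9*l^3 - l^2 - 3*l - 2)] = (9*l^3 + l^2 + 3*l - (l + 1)*(27*l^2 + 2*l + 3) + 2)/(9*l^3 + l^2 + 3*l + 2)^2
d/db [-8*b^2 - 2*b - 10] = -16*b - 2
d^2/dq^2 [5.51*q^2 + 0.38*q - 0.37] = 11.0200000000000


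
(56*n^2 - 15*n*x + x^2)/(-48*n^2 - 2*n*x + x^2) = (-7*n + x)/(6*n + x)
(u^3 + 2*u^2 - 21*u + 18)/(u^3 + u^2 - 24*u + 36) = (u - 1)/(u - 2)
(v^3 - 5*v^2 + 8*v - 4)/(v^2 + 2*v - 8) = (v^2 - 3*v + 2)/(v + 4)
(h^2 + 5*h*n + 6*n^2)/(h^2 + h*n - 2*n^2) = (h + 3*n)/(h - n)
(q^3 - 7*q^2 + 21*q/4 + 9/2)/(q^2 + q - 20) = (q^3 - 7*q^2 + 21*q/4 + 9/2)/(q^2 + q - 20)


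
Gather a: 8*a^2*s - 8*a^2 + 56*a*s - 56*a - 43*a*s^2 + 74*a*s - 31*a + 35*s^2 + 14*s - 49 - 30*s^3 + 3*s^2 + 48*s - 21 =a^2*(8*s - 8) + a*(-43*s^2 + 130*s - 87) - 30*s^3 + 38*s^2 + 62*s - 70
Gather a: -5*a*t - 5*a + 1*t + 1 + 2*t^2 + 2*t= a*(-5*t - 5) + 2*t^2 + 3*t + 1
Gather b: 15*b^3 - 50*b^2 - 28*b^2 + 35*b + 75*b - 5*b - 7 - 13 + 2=15*b^3 - 78*b^2 + 105*b - 18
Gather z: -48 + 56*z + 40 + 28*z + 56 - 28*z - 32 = 56*z + 16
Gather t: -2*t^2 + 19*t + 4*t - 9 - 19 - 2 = -2*t^2 + 23*t - 30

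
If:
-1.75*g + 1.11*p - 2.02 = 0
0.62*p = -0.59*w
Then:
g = -0.603594470046083*w - 1.15428571428571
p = -0.951612903225806*w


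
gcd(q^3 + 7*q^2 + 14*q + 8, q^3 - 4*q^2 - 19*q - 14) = q^2 + 3*q + 2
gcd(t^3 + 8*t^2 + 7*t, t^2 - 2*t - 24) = 1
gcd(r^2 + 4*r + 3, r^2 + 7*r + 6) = r + 1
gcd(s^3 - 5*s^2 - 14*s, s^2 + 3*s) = s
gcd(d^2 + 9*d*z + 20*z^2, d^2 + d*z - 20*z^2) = d + 5*z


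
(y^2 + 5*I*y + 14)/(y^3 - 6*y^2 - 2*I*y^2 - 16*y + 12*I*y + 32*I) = (y + 7*I)/(y^2 - 6*y - 16)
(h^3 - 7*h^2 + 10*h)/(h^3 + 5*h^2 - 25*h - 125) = h*(h - 2)/(h^2 + 10*h + 25)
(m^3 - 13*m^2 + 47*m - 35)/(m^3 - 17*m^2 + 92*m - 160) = (m^2 - 8*m + 7)/(m^2 - 12*m + 32)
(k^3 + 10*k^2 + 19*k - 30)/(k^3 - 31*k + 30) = (k + 5)/(k - 5)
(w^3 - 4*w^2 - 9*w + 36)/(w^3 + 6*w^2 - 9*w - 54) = (w - 4)/(w + 6)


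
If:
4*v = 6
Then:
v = 3/2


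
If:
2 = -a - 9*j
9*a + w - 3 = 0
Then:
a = 1/3 - w/9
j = w/81 - 7/27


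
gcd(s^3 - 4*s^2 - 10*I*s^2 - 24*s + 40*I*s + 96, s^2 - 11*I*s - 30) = s - 6*I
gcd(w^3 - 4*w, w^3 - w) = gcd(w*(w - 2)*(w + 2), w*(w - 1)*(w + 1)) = w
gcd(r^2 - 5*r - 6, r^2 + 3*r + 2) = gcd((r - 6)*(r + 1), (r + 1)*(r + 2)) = r + 1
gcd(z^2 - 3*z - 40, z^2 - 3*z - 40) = z^2 - 3*z - 40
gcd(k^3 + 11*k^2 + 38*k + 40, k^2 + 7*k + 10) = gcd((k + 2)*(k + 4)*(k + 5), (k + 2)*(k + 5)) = k^2 + 7*k + 10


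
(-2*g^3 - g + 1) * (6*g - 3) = -12*g^4 + 6*g^3 - 6*g^2 + 9*g - 3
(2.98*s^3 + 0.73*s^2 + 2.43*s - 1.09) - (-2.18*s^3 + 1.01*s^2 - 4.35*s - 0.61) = 5.16*s^3 - 0.28*s^2 + 6.78*s - 0.48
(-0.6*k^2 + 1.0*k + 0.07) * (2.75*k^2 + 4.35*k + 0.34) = -1.65*k^4 + 0.14*k^3 + 4.3385*k^2 + 0.6445*k + 0.0238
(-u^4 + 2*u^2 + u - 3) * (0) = 0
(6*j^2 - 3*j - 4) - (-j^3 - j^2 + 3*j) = j^3 + 7*j^2 - 6*j - 4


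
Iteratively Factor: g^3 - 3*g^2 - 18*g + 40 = (g - 5)*(g^2 + 2*g - 8) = (g - 5)*(g - 2)*(g + 4)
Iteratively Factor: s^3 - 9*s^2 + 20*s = (s - 4)*(s^2 - 5*s) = (s - 5)*(s - 4)*(s)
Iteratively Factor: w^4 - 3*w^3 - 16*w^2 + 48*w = (w - 3)*(w^3 - 16*w) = w*(w - 3)*(w^2 - 16) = w*(w - 3)*(w + 4)*(w - 4)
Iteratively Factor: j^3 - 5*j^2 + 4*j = (j - 4)*(j^2 - j) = j*(j - 4)*(j - 1)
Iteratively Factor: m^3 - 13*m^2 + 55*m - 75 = (m - 5)*(m^2 - 8*m + 15) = (m - 5)^2*(m - 3)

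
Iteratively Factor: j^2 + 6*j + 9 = (j + 3)*(j + 3)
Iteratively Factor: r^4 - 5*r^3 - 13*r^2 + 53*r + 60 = (r - 4)*(r^3 - r^2 - 17*r - 15) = (r - 4)*(r + 1)*(r^2 - 2*r - 15) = (r - 4)*(r + 1)*(r + 3)*(r - 5)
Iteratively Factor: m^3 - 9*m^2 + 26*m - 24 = (m - 3)*(m^2 - 6*m + 8) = (m - 3)*(m - 2)*(m - 4)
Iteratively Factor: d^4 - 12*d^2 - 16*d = (d + 2)*(d^3 - 2*d^2 - 8*d) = (d + 2)^2*(d^2 - 4*d) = (d - 4)*(d + 2)^2*(d)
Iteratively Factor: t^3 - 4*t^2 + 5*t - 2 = (t - 1)*(t^2 - 3*t + 2) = (t - 2)*(t - 1)*(t - 1)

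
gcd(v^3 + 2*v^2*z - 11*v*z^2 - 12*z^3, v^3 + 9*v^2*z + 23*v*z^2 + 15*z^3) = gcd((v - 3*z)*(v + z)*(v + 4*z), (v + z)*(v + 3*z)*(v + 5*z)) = v + z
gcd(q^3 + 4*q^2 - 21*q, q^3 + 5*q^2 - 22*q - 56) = q + 7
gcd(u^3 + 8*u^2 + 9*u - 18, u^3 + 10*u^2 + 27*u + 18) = u^2 + 9*u + 18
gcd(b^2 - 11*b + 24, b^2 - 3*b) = b - 3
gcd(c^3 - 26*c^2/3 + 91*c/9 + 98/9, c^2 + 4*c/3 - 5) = 1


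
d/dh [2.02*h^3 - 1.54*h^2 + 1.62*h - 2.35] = 6.06*h^2 - 3.08*h + 1.62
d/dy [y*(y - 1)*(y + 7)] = 3*y^2 + 12*y - 7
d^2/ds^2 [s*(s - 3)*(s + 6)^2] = 6*s*(2*s + 9)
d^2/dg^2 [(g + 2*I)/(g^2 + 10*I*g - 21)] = 2*(4*(g + 2*I)*(g + 5*I)^2 - 3*(g + 4*I)*(g^2 + 10*I*g - 21))/(g^2 + 10*I*g - 21)^3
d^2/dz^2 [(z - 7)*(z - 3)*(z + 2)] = 6*z - 16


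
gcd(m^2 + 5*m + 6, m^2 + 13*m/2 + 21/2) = m + 3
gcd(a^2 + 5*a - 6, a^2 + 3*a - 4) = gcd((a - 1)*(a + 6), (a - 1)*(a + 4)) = a - 1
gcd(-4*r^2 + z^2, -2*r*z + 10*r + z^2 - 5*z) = -2*r + z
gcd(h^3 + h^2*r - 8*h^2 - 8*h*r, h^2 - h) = h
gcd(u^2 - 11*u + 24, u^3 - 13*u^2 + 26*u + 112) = u - 8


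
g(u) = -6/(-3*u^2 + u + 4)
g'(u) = -6*(6*u - 1)/(-3*u^2 + u + 4)^2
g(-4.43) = 0.10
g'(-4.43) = 0.05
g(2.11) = 0.83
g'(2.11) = -1.33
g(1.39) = 14.77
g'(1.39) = -266.78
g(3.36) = 0.23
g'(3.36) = -0.16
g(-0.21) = -1.64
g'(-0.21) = 1.01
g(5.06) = 0.09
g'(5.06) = -0.04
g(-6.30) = 0.05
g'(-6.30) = 0.02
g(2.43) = 0.53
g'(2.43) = -0.64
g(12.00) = 0.01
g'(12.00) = 0.00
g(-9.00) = 0.02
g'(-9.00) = 0.01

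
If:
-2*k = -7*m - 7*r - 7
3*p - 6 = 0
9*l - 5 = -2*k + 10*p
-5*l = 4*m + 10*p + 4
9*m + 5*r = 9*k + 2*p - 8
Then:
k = -2450/407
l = 1675/407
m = -18143/1628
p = 2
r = 13715/1628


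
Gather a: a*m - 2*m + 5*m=a*m + 3*m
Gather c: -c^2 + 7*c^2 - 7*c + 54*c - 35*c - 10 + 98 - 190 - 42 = 6*c^2 + 12*c - 144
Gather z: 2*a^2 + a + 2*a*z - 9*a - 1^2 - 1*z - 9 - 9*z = 2*a^2 - 8*a + z*(2*a - 10) - 10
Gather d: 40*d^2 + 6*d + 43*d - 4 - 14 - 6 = 40*d^2 + 49*d - 24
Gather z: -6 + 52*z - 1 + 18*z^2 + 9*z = 18*z^2 + 61*z - 7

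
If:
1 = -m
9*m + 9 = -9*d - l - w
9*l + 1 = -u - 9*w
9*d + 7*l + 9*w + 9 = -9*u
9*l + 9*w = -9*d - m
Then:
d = -1/72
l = -73/16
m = -1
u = -17/8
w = 75/16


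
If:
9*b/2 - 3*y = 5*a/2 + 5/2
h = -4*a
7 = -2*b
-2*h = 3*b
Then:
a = -21/16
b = -7/2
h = 21/4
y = -479/96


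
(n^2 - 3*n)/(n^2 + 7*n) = (n - 3)/(n + 7)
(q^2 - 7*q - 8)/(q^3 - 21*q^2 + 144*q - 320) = (q + 1)/(q^2 - 13*q + 40)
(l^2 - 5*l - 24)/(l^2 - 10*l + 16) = (l + 3)/(l - 2)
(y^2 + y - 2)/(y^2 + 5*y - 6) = (y + 2)/(y + 6)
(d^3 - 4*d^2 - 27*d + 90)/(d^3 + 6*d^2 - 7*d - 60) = (d - 6)/(d + 4)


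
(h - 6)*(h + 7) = h^2 + h - 42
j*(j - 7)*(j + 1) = j^3 - 6*j^2 - 7*j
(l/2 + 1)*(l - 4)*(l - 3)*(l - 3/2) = l^4/2 - 13*l^3/4 + 11*l^2/4 + 27*l/2 - 18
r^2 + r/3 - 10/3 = (r - 5/3)*(r + 2)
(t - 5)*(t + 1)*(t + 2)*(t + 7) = t^4 + 5*t^3 - 27*t^2 - 101*t - 70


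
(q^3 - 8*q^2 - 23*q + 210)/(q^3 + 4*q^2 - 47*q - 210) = (q - 6)/(q + 6)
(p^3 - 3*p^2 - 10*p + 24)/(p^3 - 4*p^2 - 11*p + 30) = (p - 4)/(p - 5)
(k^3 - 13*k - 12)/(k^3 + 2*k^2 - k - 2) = (k^2 - k - 12)/(k^2 + k - 2)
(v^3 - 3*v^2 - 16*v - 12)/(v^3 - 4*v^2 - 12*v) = (v + 1)/v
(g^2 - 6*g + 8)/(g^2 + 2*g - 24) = (g - 2)/(g + 6)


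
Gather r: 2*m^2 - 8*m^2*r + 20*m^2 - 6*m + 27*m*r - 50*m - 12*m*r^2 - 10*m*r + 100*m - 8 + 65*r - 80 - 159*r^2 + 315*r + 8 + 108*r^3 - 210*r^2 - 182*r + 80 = 22*m^2 + 44*m + 108*r^3 + r^2*(-12*m - 369) + r*(-8*m^2 + 17*m + 198)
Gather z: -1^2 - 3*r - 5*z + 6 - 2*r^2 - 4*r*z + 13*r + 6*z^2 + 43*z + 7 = -2*r^2 + 10*r + 6*z^2 + z*(38 - 4*r) + 12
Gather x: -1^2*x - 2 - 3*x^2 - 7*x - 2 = -3*x^2 - 8*x - 4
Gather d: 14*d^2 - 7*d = 14*d^2 - 7*d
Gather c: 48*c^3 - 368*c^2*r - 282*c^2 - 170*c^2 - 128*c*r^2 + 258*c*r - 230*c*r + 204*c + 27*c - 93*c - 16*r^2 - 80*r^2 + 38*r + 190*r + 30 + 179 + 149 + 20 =48*c^3 + c^2*(-368*r - 452) + c*(-128*r^2 + 28*r + 138) - 96*r^2 + 228*r + 378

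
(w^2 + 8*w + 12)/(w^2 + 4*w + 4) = (w + 6)/(w + 2)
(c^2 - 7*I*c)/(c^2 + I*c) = (c - 7*I)/(c + I)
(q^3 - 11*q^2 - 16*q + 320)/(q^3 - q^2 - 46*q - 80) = (q - 8)/(q + 2)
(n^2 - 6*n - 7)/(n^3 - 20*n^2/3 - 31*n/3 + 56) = 3*(n + 1)/(3*n^2 + n - 24)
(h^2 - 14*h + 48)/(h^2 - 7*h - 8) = (h - 6)/(h + 1)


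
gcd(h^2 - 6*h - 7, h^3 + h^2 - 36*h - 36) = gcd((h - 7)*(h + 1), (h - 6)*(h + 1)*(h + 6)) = h + 1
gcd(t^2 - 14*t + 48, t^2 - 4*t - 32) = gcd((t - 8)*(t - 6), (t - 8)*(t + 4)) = t - 8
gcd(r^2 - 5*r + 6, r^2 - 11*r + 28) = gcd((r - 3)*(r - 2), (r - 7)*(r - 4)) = 1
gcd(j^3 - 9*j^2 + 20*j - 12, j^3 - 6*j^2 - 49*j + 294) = j - 6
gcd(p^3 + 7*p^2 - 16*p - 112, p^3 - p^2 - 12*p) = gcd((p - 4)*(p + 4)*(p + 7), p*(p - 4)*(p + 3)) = p - 4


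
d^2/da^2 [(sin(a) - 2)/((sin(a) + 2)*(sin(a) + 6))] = (-sin(a)^5 + 16*sin(a)^4 + 122*sin(a)^3 + 116*sin(a)^2 - 504*sin(a) - 400)/((sin(a) + 2)^3*(sin(a) + 6)^3)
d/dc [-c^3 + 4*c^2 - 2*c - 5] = -3*c^2 + 8*c - 2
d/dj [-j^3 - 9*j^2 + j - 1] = -3*j^2 - 18*j + 1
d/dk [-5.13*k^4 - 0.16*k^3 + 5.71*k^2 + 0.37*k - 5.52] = -20.52*k^3 - 0.48*k^2 + 11.42*k + 0.37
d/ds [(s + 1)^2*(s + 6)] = (s + 1)*(3*s + 13)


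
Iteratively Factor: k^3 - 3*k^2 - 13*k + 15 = (k + 3)*(k^2 - 6*k + 5) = (k - 1)*(k + 3)*(k - 5)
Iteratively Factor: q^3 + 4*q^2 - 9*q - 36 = (q - 3)*(q^2 + 7*q + 12) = (q - 3)*(q + 3)*(q + 4)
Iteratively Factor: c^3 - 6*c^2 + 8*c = (c)*(c^2 - 6*c + 8) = c*(c - 4)*(c - 2)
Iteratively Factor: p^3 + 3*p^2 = (p)*(p^2 + 3*p) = p^2*(p + 3)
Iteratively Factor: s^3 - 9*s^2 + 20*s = (s - 4)*(s^2 - 5*s) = s*(s - 4)*(s - 5)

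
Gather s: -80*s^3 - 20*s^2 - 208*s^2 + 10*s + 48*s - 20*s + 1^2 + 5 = -80*s^3 - 228*s^2 + 38*s + 6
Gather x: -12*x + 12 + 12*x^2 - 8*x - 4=12*x^2 - 20*x + 8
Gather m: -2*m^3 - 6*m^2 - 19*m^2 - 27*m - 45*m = -2*m^3 - 25*m^2 - 72*m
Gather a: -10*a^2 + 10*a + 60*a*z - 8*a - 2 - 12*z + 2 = -10*a^2 + a*(60*z + 2) - 12*z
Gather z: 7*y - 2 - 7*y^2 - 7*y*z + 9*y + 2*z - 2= -7*y^2 + 16*y + z*(2 - 7*y) - 4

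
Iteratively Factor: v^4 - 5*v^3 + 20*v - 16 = (v - 4)*(v^3 - v^2 - 4*v + 4) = (v - 4)*(v - 1)*(v^2 - 4) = (v - 4)*(v - 2)*(v - 1)*(v + 2)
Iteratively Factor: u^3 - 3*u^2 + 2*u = (u - 1)*(u^2 - 2*u) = u*(u - 1)*(u - 2)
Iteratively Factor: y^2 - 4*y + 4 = (y - 2)*(y - 2)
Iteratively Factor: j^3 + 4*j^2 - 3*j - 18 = (j + 3)*(j^2 + j - 6) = (j - 2)*(j + 3)*(j + 3)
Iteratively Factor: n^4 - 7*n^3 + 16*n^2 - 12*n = (n - 2)*(n^3 - 5*n^2 + 6*n) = (n - 3)*(n - 2)*(n^2 - 2*n) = n*(n - 3)*(n - 2)*(n - 2)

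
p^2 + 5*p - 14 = (p - 2)*(p + 7)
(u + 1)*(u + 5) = u^2 + 6*u + 5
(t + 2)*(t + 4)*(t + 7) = t^3 + 13*t^2 + 50*t + 56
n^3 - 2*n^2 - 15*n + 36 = (n - 3)^2*(n + 4)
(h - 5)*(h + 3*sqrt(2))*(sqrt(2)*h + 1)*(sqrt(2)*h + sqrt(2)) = 2*h^4 - 8*h^3 + 7*sqrt(2)*h^3 - 28*sqrt(2)*h^2 - 4*h^2 - 35*sqrt(2)*h - 24*h - 30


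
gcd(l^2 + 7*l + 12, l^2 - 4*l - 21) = l + 3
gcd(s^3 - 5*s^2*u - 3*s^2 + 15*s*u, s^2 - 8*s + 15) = s - 3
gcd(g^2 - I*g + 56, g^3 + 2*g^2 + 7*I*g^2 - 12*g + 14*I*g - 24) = 1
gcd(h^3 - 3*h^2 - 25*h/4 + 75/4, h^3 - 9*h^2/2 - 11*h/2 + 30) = h^2 - h/2 - 15/2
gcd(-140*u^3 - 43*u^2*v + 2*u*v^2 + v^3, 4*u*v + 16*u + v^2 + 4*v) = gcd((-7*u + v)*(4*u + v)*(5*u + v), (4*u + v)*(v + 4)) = 4*u + v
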